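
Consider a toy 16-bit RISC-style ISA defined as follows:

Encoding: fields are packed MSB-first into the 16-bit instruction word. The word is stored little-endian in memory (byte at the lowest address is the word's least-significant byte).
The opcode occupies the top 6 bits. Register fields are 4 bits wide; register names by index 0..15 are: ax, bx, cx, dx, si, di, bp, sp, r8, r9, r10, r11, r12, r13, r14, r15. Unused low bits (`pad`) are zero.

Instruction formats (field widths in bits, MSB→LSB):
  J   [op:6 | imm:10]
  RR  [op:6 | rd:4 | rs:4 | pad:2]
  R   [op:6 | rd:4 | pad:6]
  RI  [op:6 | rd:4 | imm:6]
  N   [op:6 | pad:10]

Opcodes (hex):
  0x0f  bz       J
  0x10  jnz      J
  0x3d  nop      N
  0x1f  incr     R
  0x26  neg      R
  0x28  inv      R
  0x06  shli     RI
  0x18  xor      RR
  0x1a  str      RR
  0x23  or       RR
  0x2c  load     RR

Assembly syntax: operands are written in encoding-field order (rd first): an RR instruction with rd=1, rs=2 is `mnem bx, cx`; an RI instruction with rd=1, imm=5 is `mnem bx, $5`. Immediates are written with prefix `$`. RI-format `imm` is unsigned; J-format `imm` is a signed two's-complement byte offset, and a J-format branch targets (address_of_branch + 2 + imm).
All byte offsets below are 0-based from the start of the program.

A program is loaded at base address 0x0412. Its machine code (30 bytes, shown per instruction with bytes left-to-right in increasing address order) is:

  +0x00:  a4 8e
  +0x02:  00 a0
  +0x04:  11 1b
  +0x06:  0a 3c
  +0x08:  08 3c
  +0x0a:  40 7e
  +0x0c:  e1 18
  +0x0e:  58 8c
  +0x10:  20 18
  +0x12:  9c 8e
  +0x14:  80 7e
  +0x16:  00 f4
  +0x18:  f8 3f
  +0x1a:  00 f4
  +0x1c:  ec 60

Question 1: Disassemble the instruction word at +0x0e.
or bx, bp

[0e] 58 8c → 0x8c58
  top 6b → 0x23 → or [RR]
  rd@[9:6]=0x1 ⇒ bx
  rs@[5:2]=0x6 ⇒ bp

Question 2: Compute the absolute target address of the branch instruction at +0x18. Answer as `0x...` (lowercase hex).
[18] f8 3f → 0x3ff8
  top 6b → 0xf → bz [J]
  [9:0] imm=1016 (s10→-8) = $-8
  target = base 0x0412 + off 0x18 + 2 + imm -8 = 0x0424

0x0424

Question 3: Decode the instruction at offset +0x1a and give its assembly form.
[1a] 00 f4 → 0xf400
  top 6b → 0x3d → nop [N]

nop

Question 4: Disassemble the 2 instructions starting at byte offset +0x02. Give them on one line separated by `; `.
inv ax; shli r12, $17

off 0x02: read 00 a0 as little → 0xa000
  opcode bits[15:10]=0x28: inv/R
  rd@[9:6]=0x0 ⇒ ax
off 0x04: read 11 1b as little → 0x1b11
  opcode bits[15:10]=0x6: shli/RI
  rd@[9:6]=0xc ⇒ r12
  imm@[5:0]=0x11 ⇒ $17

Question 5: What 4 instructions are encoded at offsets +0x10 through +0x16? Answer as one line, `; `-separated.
shli ax, $32; or r10, sp; incr r10; nop

off 0x10: read 20 18 as little → 0x1820
  opcode bits[15:10]=0x6: shli/RI
  [9:6] rd=0 = ax
  [5:0] imm=32 = $32
off 0x12: read 9c 8e as little → 0x8e9c
  opcode bits[15:10]=0x23: or/RR
  [9:6] rd=10 = r10
  [5:2] rs=7 = sp
off 0x14: read 80 7e as little → 0x7e80
  opcode bits[15:10]=0x1f: incr/R
  [9:6] rd=10 = r10
off 0x16: read 00 f4 as little → 0xf400
  opcode bits[15:10]=0x3d: nop/N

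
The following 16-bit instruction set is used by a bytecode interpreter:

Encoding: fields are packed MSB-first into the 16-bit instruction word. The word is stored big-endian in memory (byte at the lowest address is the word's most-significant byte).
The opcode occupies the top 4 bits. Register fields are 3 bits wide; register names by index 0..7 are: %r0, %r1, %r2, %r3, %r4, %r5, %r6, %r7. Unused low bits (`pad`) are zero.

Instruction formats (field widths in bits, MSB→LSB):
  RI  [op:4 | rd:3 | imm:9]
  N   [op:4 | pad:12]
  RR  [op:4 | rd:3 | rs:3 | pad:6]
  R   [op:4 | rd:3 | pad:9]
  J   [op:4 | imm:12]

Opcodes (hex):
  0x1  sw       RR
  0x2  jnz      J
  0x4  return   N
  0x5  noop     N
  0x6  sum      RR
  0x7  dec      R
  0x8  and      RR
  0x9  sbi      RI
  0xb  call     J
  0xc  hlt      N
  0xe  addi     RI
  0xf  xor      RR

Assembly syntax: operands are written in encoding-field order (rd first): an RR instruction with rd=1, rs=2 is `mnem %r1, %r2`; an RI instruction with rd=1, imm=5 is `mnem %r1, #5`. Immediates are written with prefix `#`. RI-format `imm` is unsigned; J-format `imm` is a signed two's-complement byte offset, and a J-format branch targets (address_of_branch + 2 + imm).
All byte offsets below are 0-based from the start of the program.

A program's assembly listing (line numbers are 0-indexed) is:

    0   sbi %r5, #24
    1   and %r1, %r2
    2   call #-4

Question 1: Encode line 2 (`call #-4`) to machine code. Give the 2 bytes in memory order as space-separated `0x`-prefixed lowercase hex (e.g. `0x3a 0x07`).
0xbf 0xfc

2. call fields op=0xb:4|imm=-4:12 → word bffch → bf fc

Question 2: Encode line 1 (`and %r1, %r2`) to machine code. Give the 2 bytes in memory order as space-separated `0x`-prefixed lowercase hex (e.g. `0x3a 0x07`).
line 1 (and): pack op=0x8:4|rd=1:3|rs=2:3|pad=0:6 = 0x8280; big→ 82 80

0x82 0x80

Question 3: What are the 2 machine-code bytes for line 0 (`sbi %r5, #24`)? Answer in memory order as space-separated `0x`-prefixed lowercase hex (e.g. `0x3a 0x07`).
0x9a 0x18

L0: sbi op=0x9:4|rd=5:3|imm=24:9 ⇒ 0x9a18 ⇒ big 9a 18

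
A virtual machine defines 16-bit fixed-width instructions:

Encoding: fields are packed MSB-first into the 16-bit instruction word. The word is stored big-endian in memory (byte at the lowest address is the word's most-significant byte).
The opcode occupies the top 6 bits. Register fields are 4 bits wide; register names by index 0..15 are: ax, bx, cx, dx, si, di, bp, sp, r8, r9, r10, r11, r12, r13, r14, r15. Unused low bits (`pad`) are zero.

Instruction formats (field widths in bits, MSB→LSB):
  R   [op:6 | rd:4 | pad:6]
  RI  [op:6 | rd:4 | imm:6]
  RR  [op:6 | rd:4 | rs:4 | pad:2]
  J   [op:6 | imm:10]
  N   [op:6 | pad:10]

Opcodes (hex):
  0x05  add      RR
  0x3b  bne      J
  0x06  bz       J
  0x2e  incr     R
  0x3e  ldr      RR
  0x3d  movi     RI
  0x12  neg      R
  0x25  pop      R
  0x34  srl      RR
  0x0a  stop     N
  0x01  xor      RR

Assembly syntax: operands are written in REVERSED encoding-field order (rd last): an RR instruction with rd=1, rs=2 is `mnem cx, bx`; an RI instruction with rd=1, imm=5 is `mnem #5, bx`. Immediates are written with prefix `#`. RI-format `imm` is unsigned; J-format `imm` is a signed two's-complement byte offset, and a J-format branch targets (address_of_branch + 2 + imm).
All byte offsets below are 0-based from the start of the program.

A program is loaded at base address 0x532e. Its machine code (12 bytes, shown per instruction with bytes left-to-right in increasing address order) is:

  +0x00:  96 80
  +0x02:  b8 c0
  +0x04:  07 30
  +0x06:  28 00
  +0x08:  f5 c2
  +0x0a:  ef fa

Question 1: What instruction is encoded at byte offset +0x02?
[02] b8 c0 → 0xb8c0
  op=0xb8c0>>10=0x2e ⇒ incr (R)
  rd@[9:6]=0x3 ⇒ dx

incr dx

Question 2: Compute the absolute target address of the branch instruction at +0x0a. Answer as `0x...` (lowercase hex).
[0a] ef fa → 0xeffa
  top 6b → 0x3b → bne [J]
  imm: (w>>0)&0x3ff=0x3fa (s10→-6) → #-6
  target = base 0x532e + off 0x0a + 2 + imm -6 = 0x5334

0x5334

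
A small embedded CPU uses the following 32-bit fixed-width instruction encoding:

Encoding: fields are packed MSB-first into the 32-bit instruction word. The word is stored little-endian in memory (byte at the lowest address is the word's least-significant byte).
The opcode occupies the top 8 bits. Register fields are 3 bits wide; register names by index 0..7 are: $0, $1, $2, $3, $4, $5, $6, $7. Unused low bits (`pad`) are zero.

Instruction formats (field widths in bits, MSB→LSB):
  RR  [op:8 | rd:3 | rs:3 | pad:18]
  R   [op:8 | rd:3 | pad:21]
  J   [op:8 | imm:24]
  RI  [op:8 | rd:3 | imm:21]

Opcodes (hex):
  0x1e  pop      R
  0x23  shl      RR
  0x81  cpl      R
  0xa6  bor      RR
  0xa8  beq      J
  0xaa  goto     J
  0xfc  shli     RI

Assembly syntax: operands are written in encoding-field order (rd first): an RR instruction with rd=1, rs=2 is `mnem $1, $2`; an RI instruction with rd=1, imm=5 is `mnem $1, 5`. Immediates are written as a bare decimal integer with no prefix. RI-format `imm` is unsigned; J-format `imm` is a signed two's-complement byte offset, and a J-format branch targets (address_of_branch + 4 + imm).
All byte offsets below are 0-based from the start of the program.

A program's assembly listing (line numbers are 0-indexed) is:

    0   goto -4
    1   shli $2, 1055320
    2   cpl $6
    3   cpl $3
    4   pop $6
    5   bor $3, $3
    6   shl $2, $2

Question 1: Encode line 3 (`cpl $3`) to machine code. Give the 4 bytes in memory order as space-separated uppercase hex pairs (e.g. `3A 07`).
3. cpl fields op=0x81:8|rd=3:3|pad=0:21 → word 81600000h → 00 00 60 81

00 00 60 81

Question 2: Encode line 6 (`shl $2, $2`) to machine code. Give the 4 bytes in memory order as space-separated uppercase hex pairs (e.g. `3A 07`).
L6: shl op=0x23:8|rd=2:3|rs=2:3|pad=0:18 ⇒ 0x23480000 ⇒ little 00 00 48 23

00 00 48 23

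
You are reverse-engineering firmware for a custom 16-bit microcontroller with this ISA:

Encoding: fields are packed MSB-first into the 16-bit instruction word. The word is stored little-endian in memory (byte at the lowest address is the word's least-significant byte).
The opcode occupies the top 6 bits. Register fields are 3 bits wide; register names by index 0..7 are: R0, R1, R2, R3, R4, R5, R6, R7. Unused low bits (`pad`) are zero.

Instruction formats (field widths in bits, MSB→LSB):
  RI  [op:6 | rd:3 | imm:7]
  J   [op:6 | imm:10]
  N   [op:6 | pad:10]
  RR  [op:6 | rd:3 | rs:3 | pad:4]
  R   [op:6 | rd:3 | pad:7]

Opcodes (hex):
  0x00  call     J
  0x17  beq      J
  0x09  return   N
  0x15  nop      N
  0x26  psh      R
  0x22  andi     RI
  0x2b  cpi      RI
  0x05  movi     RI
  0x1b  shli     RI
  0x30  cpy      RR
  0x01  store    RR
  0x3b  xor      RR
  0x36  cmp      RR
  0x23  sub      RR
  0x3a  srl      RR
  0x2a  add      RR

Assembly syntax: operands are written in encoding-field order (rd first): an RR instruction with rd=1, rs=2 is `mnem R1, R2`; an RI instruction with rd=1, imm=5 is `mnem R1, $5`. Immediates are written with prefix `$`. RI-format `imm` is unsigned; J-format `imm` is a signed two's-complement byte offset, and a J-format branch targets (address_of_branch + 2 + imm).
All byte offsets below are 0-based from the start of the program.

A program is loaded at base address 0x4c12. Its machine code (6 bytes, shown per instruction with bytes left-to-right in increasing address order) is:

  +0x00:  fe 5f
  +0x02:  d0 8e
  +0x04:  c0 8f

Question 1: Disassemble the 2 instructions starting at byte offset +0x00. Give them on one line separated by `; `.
beq $-2; sub R5, R5

@+00  little-endian(fe 5f) = 0x5ffe
  top 6b → 0x17 → beq [J]
  [9:0] imm=1022 (s10→-2) = $-2
@+02  little-endian(d0 8e) = 0x8ed0
  top 6b → 0x23 → sub [RR]
  [9:7] rd=5 = R5
  [6:4] rs=5 = R5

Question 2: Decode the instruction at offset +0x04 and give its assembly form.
sub R7, R4

off 0x04: read c0 8f as little → 0x8fc0
  op=0x8fc0>>10=0x23 ⇒ sub (RR)
  [9:7] rd=7 = R7
  [6:4] rs=4 = R4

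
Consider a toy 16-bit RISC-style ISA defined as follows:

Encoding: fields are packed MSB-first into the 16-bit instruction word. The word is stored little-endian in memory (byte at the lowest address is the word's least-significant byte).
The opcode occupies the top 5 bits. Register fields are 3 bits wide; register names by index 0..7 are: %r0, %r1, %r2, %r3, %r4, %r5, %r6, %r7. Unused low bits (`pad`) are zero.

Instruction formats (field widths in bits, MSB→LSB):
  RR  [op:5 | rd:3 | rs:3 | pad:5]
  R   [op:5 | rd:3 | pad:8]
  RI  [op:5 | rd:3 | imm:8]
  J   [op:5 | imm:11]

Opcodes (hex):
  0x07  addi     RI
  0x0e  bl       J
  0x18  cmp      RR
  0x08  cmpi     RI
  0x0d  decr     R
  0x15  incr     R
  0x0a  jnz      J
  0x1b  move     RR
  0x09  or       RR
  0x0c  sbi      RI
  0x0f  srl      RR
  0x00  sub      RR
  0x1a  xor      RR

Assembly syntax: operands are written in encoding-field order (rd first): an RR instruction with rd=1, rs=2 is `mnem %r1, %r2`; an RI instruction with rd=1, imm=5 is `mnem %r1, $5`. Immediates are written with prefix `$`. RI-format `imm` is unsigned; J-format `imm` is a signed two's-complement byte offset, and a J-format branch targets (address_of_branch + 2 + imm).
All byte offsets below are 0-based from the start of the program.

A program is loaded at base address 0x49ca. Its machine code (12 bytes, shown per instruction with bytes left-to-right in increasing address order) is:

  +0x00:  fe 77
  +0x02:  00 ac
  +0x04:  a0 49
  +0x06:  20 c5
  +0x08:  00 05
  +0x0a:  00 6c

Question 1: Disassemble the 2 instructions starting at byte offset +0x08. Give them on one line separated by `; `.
sub %r5, %r0; decr %r4

+0x08: 00 05 ⇒ word 0x0500 (little)
  op=0x0500>>11=0x0 ⇒ sub (RR)
  rd: (w>>8)&0x7=0x5 → %r5
  rs: (w>>5)&0x7=0x0 → %r0
+0x0a: 00 6c ⇒ word 0x6c00 (little)
  op=0x6c00>>11=0xd ⇒ decr (R)
  rd: (w>>8)&0x7=0x4 → %r4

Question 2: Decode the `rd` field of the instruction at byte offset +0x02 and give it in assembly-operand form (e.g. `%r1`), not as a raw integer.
%r4

@+02  little-endian(00 ac) = 0xac00
  op=0xac00>>11=0x15 ⇒ incr (R)
  [10:8] rd=4 = %r4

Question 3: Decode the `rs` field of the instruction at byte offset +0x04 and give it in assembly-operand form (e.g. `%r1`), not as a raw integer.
%r5

off 0x04: read a0 49 as little → 0x49a0
  opcode bits[15:11]=0x9: or/RR
  [10:8] rd=1 = %r1
  [7:5] rs=5 = %r5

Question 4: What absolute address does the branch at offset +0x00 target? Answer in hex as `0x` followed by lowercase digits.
0x49ca

[00] fe 77 → 0x77fe
  op=0x77fe>>11=0xe ⇒ bl (J)
  [10:0] imm=2046 (s11→-2) = $-2
  target = base 0x49ca + off 0x00 + 2 + imm -2 = 0x49ca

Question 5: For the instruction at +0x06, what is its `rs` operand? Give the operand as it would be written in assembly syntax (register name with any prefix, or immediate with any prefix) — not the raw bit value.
%r1

@+06  little-endian(20 c5) = 0xc520
  opcode bits[15:11]=0x18: cmp/RR
  rd: (w>>8)&0x7=0x5 → %r5
  rs: (w>>5)&0x7=0x1 → %r1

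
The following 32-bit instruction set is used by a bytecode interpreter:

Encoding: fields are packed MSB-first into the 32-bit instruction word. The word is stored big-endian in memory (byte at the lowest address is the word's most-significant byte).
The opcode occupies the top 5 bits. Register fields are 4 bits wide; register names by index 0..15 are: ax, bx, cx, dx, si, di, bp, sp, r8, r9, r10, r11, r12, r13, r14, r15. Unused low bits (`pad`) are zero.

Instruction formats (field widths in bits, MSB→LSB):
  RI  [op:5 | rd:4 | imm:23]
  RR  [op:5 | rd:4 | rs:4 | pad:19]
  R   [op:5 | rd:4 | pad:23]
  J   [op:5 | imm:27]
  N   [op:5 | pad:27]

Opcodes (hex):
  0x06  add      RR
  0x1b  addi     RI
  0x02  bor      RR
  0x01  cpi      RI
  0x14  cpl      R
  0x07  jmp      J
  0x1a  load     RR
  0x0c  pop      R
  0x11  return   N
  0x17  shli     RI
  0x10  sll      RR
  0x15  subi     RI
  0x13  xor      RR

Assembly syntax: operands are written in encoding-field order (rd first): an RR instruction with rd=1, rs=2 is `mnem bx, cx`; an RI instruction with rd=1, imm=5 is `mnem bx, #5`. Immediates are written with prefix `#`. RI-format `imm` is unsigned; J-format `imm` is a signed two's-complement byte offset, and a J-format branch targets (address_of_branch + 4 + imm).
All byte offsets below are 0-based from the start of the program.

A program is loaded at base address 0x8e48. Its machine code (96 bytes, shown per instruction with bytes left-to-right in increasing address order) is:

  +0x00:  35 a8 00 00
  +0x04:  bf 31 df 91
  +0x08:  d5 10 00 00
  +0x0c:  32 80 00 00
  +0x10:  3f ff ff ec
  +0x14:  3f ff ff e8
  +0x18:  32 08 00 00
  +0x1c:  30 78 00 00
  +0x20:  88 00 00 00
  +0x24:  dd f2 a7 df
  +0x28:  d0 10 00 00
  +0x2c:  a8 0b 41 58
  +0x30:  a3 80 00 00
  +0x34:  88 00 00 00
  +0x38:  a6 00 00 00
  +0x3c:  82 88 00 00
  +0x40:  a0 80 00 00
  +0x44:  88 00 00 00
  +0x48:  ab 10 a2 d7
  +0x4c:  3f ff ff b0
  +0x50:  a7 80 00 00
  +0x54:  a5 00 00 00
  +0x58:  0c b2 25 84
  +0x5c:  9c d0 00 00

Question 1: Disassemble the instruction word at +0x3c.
sll di, bx

@+3c  big-endian(82 88 00 00) = 0x82880000
  opcode bits[31:27]=0x10: sll/RR
  [26:23] rd=5 = di
  [22:19] rs=1 = bx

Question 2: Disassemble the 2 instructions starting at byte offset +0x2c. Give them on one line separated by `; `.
[2c] a8 0b 41 58 → 0xa80b4158
  opcode bits[31:27]=0x15: subi/RI
  rd@[26:23]=0x0 ⇒ ax
  imm@[22:0]=0xb4158 ⇒ #737624
[30] a3 80 00 00 → 0xa3800000
  opcode bits[31:27]=0x14: cpl/R
  rd@[26:23]=0x7 ⇒ sp

subi ax, #737624; cpl sp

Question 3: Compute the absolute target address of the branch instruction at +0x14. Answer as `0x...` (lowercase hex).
@+14  big-endian(3f ff ff e8) = 0x3fffffe8
  top 5b → 0x7 → jmp [J]
  imm: (w>>0)&0x7ffffff=0x7ffffe8 (s27→-24) → #-24
  target = base 0x8e48 + off 0x14 + 4 + imm -24 = 0x8e48

0x8e48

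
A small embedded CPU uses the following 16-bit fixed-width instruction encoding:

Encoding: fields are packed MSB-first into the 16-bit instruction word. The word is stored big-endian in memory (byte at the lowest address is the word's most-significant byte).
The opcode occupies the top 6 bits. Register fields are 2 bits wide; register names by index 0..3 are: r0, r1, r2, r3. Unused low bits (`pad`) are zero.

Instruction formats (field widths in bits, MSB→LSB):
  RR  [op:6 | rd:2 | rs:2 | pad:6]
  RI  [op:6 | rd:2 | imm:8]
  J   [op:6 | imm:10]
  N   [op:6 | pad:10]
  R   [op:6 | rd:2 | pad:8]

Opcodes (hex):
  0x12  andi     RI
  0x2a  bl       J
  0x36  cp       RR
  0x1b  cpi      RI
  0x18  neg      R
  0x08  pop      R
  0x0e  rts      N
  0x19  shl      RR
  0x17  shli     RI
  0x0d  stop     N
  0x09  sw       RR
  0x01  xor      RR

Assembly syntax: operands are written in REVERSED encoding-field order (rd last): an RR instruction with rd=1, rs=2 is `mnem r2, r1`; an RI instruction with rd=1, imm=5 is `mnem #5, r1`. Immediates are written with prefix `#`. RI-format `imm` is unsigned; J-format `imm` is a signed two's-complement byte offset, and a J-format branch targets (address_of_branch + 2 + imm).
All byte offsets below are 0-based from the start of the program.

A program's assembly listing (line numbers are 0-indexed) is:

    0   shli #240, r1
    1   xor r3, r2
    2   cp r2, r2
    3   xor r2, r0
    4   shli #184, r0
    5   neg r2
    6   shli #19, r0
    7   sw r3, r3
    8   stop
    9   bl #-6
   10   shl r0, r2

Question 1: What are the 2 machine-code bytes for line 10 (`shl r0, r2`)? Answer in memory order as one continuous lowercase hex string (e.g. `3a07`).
6600

10. shl fields op=0x19:6|rd=2:2|rs=0:2|pad=0:6 → word 6600h → 66 00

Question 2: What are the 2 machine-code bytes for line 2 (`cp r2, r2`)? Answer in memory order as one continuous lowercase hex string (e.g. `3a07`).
da80

L2: cp op=0x36:6|rd=2:2|rs=2:2|pad=0:6 ⇒ 0xda80 ⇒ big da 80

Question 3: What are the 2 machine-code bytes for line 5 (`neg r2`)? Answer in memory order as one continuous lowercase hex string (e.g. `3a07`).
6200

L5: neg op=0x18:6|rd=2:2|pad=0:8 ⇒ 0x6200 ⇒ big 62 00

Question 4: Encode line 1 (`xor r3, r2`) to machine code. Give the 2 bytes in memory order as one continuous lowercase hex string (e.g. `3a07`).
1. xor fields op=0x1:6|rd=2:2|rs=3:2|pad=0:6 → word 06c0h → 06 c0

06c0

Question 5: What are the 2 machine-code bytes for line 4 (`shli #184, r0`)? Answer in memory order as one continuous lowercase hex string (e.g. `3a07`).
line 4 (shli): pack op=0x17:6|rd=0:2|imm=184:8 = 0x5cb8; big→ 5c b8

5cb8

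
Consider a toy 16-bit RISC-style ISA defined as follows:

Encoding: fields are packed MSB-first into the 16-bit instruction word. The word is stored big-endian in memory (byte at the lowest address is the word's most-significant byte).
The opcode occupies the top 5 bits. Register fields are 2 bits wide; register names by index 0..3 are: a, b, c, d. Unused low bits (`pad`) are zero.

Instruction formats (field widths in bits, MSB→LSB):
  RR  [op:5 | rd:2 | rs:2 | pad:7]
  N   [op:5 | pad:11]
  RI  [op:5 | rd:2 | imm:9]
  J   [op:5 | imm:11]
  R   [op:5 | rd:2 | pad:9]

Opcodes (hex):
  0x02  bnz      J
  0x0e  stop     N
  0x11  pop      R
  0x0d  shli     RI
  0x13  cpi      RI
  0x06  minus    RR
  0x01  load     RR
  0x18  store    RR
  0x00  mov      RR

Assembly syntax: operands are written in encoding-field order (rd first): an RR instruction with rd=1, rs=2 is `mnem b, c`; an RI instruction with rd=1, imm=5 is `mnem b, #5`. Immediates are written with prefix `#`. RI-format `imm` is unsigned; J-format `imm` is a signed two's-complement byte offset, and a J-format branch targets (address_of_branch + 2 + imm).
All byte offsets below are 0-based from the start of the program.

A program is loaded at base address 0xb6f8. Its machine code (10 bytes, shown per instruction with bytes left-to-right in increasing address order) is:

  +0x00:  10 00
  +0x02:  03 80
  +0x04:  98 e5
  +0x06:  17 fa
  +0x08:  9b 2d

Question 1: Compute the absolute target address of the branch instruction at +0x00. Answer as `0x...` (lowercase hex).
0xb6fa

+0x00: 10 00 ⇒ word 0x1000 (big)
  op=0x1000>>11=0x2 ⇒ bnz (J)
  imm@[10:0]=0x0 ⇒ #0
  target = base 0xb6f8 + off 0x00 + 2 + imm 0 = 0xb6fa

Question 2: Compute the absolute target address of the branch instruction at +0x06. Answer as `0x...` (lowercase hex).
@+06  big-endian(17 fa) = 0x17fa
  op=0x17fa>>11=0x2 ⇒ bnz (J)
  imm: (w>>0)&0x7ff=0x7fa (s11→-6) → #-6
  target = base 0xb6f8 + off 0x06 + 2 + imm -6 = 0xb6fa

0xb6fa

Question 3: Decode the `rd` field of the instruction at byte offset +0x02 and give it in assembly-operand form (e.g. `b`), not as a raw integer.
@+02  big-endian(03 80) = 0x0380
  op=0x0380>>11=0x0 ⇒ mov (RR)
  [10:9] rd=1 = b
  [8:7] rs=3 = d

b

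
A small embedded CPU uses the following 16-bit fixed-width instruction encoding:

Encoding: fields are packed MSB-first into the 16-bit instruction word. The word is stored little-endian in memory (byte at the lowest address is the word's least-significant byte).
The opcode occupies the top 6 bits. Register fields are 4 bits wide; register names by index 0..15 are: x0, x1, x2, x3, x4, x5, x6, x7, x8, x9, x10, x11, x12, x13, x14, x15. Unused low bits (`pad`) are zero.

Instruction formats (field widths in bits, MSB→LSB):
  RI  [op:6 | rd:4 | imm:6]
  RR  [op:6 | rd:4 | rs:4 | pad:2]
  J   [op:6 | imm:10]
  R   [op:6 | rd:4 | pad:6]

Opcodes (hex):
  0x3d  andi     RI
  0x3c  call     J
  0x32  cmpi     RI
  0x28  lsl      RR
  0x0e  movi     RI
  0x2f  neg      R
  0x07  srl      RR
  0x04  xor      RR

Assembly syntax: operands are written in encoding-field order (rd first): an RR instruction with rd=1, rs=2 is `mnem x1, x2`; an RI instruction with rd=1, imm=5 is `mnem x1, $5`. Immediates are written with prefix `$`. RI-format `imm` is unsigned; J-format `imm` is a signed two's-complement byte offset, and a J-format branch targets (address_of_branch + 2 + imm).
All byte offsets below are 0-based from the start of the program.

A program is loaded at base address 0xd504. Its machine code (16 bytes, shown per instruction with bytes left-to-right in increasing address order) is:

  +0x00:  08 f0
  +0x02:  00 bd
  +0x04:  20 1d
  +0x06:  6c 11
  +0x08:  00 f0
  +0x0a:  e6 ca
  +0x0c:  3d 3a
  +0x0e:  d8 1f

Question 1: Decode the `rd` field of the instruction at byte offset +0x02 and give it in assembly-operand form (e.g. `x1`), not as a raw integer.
x4

off 0x02: read 00 bd as little → 0xbd00
  op=0xbd00>>10=0x2f ⇒ neg (R)
  rd: (w>>6)&0xf=0x4 → x4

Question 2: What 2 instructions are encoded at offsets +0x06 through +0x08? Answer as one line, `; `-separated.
xor x5, x11; call $0

+0x06: 6c 11 ⇒ word 0x116c (little)
  opcode bits[15:10]=0x4: xor/RR
  [9:6] rd=5 = x5
  [5:2] rs=11 = x11
+0x08: 00 f0 ⇒ word 0xf000 (little)
  opcode bits[15:10]=0x3c: call/J
  [9:0] imm=0 = $0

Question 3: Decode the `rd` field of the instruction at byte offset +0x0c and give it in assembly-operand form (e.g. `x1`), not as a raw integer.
@+0c  little-endian(3d 3a) = 0x3a3d
  opcode bits[15:10]=0xe: movi/RI
  rd: (w>>6)&0xf=0x8 → x8
  imm: (w>>0)&0x3f=0x3d → $61

x8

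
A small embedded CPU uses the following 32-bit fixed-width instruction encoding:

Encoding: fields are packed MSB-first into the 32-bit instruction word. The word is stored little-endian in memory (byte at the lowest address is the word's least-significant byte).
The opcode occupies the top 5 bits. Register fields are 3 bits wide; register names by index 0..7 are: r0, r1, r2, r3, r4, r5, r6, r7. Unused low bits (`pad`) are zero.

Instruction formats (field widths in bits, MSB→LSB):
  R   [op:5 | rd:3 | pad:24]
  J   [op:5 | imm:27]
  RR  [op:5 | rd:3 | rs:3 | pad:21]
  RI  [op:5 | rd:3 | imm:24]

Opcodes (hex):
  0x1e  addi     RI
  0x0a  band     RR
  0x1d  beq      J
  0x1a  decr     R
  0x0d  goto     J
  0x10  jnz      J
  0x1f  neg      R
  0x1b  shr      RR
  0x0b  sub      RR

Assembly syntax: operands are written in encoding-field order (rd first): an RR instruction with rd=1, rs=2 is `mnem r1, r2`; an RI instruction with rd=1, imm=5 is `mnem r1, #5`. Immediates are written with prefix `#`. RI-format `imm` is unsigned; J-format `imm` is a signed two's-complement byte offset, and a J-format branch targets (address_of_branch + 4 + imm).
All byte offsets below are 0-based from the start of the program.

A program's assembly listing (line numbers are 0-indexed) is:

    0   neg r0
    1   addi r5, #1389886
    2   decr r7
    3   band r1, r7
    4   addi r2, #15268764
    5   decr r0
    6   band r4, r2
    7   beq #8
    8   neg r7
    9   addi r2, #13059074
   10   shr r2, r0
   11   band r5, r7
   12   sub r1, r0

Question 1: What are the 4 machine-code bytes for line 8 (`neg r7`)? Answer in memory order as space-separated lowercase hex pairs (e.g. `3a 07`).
8. neg fields op=0x1f:5|rd=7:3|pad=0:24 → word ff000000h → 00 00 00 ff

00 00 00 ff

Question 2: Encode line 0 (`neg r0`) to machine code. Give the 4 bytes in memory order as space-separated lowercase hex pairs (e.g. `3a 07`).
L0: neg op=0x1f:5|rd=0:3|pad=0:24 ⇒ 0xf8000000 ⇒ little 00 00 00 f8

00 00 00 f8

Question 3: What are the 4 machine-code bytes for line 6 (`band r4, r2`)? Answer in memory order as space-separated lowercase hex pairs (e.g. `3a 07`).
L6: band op=0xa:5|rd=4:3|rs=2:3|pad=0:21 ⇒ 0x54400000 ⇒ little 00 00 40 54

00 00 40 54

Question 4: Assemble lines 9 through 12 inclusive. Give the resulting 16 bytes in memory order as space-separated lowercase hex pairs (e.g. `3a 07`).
02 44 c7 f2 00 00 00 da 00 00 e0 55 00 00 00 59

9. addi fields op=0x1e:5|rd=2:3|imm=13059074:24 → word f2c74402h → 02 44 c7 f2
10. shr fields op=0x1b:5|rd=2:3|rs=0:3|pad=0:21 → word da000000h → 00 00 00 da
11. band fields op=0xa:5|rd=5:3|rs=7:3|pad=0:21 → word 55e00000h → 00 00 e0 55
12. sub fields op=0xb:5|rd=1:3|rs=0:3|pad=0:21 → word 59000000h → 00 00 00 59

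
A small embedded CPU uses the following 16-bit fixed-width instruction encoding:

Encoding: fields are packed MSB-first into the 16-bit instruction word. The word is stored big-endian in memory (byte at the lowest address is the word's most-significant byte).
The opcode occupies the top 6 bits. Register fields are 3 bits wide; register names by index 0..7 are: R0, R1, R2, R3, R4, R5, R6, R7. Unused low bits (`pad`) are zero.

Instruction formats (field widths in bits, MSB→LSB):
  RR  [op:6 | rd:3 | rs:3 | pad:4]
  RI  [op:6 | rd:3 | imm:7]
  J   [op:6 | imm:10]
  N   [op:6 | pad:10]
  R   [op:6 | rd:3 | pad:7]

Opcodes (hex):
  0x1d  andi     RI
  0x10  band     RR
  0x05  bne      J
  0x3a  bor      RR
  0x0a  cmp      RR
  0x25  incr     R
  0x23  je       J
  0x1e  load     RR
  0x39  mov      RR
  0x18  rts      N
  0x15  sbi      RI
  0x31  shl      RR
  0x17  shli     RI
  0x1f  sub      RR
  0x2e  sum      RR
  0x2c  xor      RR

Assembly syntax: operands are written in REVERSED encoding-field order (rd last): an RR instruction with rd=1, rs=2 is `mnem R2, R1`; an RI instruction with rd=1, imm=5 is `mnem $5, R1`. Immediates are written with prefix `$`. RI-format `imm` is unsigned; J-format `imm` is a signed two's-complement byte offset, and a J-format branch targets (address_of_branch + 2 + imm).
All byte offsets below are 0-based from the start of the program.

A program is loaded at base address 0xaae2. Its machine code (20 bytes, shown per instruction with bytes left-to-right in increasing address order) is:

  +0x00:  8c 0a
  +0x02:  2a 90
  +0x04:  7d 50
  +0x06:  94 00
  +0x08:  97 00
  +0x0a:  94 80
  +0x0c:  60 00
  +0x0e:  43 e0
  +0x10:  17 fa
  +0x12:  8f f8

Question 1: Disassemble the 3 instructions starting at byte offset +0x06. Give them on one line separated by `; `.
+0x06: 94 00 ⇒ word 0x9400 (big)
  top 6b → 0x25 → incr [R]
  rd: (w>>7)&0x7=0x0 → R0
+0x08: 97 00 ⇒ word 0x9700 (big)
  top 6b → 0x25 → incr [R]
  rd: (w>>7)&0x7=0x6 → R6
+0x0a: 94 80 ⇒ word 0x9480 (big)
  top 6b → 0x25 → incr [R]
  rd: (w>>7)&0x7=0x1 → R1

incr R0; incr R6; incr R1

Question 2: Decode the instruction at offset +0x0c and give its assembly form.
rts

@+0c  big-endian(60 00) = 0x6000
  top 6b → 0x18 → rts [N]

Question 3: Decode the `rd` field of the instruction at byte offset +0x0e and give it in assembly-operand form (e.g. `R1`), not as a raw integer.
R7

+0x0e: 43 e0 ⇒ word 0x43e0 (big)
  top 6b → 0x10 → band [RR]
  rd@[9:7]=0x7 ⇒ R7
  rs@[6:4]=0x6 ⇒ R6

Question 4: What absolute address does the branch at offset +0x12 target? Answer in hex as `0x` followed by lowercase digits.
@+12  big-endian(8f f8) = 0x8ff8
  opcode bits[15:10]=0x23: je/J
  imm: (w>>0)&0x3ff=0x3f8 (s10→-8) → $-8
  target = base 0xaae2 + off 0x12 + 2 + imm -8 = 0xaaee

0xaaee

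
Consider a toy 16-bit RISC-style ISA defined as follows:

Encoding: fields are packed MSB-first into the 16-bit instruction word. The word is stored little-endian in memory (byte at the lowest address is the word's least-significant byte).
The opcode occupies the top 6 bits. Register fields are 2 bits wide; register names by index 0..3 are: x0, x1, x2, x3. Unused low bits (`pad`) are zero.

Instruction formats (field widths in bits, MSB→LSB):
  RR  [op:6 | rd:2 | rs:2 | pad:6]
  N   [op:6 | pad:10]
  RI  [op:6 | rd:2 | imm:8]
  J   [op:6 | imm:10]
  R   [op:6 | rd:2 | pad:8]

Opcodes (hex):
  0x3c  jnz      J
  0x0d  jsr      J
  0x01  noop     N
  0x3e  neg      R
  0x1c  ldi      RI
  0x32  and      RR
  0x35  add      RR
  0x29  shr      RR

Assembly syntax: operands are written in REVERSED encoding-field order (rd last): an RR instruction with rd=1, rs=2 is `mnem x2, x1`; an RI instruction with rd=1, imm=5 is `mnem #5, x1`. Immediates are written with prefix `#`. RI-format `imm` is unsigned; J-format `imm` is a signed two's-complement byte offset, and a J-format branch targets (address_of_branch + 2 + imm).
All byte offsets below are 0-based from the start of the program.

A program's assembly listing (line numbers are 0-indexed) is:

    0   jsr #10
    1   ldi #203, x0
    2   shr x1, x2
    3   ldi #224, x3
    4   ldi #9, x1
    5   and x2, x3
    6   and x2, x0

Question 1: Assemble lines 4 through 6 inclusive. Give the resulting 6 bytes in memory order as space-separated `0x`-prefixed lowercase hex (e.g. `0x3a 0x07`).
4. ldi fields op=0x1c:6|rd=1:2|imm=9:8 → word 7109h → 09 71
5. and fields op=0x32:6|rd=3:2|rs=2:2|pad=0:6 → word cb80h → 80 cb
6. and fields op=0x32:6|rd=0:2|rs=2:2|pad=0:6 → word c880h → 80 c8

0x09 0x71 0x80 0xcb 0x80 0xc8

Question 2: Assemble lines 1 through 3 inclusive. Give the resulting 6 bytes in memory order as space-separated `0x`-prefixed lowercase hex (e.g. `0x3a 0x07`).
L1: ldi op=0x1c:6|rd=0:2|imm=203:8 ⇒ 0x70cb ⇒ little cb 70
L2: shr op=0x29:6|rd=2:2|rs=1:2|pad=0:6 ⇒ 0xa640 ⇒ little 40 a6
L3: ldi op=0x1c:6|rd=3:2|imm=224:8 ⇒ 0x73e0 ⇒ little e0 73

0xcb 0x70 0x40 0xa6 0xe0 0x73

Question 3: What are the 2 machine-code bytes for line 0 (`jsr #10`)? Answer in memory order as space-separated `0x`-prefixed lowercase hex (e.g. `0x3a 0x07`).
0x0a 0x34

L0: jsr op=0xd:6|imm=10:10 ⇒ 0x340a ⇒ little 0a 34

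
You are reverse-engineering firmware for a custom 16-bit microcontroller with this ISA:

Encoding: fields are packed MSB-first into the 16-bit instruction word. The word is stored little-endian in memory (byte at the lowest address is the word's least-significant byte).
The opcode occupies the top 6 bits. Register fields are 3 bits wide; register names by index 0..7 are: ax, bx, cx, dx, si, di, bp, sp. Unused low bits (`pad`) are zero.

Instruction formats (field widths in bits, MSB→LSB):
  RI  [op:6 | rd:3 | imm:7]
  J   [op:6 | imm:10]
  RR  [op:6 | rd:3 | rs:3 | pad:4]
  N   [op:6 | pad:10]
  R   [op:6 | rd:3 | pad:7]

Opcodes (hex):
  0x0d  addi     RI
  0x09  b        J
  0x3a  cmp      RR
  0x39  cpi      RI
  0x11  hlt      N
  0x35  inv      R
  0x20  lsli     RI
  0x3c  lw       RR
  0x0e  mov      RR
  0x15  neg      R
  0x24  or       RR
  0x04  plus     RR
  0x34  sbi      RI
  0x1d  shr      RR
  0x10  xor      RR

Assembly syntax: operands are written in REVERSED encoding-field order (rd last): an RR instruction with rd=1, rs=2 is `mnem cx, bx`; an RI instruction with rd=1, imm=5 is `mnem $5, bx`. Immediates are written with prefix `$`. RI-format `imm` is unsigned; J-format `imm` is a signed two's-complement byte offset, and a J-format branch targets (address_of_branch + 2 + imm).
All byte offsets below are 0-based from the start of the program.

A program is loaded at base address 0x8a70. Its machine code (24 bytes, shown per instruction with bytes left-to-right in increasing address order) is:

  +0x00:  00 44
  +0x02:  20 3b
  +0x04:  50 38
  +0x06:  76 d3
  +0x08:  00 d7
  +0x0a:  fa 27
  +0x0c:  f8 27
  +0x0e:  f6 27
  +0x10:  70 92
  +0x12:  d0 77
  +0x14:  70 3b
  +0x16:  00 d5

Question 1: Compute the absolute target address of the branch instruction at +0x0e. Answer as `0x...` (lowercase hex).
+0x0e: f6 27 ⇒ word 0x27f6 (little)
  opcode bits[15:10]=0x9: b/J
  imm@[9:0]=0x3f6 (s10→-10) ⇒ $-10
  target = base 0x8a70 + off 0x0e + 2 + imm -10 = 0x8a76

0x8a76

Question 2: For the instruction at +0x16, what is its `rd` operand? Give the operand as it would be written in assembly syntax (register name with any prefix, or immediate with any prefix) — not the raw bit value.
+0x16: 00 d5 ⇒ word 0xd500 (little)
  opcode bits[15:10]=0x35: inv/R
  rd: (w>>7)&0x7=0x2 → cx

cx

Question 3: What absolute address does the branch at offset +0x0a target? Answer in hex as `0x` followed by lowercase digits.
+0x0a: fa 27 ⇒ word 0x27fa (little)
  opcode bits[15:10]=0x9: b/J
  imm: (w>>0)&0x3ff=0x3fa (s10→-6) → $-6
  target = base 0x8a70 + off 0x0a + 2 + imm -6 = 0x8a76

0x8a76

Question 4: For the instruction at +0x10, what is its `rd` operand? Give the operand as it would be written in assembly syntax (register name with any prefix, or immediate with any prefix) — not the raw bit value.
si

@+10  little-endian(70 92) = 0x9270
  top 6b → 0x24 → or [RR]
  rd@[9:7]=0x4 ⇒ si
  rs@[6:4]=0x7 ⇒ sp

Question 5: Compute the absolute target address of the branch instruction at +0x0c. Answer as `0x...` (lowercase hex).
off 0x0c: read f8 27 as little → 0x27f8
  op=0x27f8>>10=0x9 ⇒ b (J)
  [9:0] imm=1016 (s10→-8) = $-8
  target = base 0x8a70 + off 0x0c + 2 + imm -8 = 0x8a76

0x8a76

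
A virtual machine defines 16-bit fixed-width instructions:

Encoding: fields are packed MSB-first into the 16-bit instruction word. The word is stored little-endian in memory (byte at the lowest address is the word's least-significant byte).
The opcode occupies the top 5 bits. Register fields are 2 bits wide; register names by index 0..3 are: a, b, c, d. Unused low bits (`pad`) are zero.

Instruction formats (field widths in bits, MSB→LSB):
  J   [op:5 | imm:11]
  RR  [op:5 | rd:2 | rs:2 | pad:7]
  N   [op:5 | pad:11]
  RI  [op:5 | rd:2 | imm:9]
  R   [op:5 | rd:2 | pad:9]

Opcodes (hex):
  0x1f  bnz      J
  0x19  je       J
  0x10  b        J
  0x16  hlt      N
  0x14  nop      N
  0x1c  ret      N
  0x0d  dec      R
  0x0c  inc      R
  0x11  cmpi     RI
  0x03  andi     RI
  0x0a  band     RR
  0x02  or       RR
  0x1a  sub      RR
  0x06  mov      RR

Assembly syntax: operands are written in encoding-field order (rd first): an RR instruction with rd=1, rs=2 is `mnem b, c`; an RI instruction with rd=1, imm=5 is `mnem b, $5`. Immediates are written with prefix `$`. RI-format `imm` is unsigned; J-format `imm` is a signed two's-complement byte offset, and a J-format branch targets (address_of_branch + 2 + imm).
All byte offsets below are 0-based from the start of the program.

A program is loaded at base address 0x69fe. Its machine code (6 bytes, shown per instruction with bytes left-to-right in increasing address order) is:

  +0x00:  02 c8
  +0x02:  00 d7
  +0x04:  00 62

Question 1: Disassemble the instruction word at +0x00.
@+00  little-endian(02 c8) = 0xc802
  top 5b → 0x19 → je [J]
  [10:0] imm=2 = $2

je $2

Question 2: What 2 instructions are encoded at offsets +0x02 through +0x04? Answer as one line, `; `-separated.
sub d, c; inc b

+0x02: 00 d7 ⇒ word 0xd700 (little)
  opcode bits[15:11]=0x1a: sub/RR
  [10:9] rd=3 = d
  [8:7] rs=2 = c
+0x04: 00 62 ⇒ word 0x6200 (little)
  opcode bits[15:11]=0xc: inc/R
  [10:9] rd=1 = b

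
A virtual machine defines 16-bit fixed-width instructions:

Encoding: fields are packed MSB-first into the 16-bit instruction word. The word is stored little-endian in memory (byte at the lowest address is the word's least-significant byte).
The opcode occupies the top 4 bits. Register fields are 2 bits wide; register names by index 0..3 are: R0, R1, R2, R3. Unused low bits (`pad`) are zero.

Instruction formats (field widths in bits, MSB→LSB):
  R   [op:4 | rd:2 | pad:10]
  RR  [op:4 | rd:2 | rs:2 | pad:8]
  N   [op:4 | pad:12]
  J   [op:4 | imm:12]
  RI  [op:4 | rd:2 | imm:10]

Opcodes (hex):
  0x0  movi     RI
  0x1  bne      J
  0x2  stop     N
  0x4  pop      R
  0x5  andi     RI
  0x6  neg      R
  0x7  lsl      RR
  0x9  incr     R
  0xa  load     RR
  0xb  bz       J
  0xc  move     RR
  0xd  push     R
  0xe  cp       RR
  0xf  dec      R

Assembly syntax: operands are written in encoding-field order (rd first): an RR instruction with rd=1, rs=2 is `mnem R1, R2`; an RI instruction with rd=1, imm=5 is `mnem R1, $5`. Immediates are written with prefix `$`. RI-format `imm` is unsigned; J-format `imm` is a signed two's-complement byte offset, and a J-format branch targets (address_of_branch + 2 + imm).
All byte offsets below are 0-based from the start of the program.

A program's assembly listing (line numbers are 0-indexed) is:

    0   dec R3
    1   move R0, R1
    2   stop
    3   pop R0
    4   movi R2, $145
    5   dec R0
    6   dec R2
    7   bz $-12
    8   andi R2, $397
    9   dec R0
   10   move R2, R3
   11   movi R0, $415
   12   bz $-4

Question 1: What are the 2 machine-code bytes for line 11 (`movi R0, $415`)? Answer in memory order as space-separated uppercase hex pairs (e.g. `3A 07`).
9F 01

L11: movi op=0x0:4|rd=0:2|imm=415:10 ⇒ 0x019f ⇒ little 9f 01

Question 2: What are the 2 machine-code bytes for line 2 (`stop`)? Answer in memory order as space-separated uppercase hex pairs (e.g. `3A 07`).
00 20

2. stop fields op=0x2:4|pad=0:12 → word 2000h → 00 20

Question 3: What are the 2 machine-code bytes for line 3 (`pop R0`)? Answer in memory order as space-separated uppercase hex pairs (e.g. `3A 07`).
00 40

3. pop fields op=0x4:4|rd=0:2|pad=0:10 → word 4000h → 00 40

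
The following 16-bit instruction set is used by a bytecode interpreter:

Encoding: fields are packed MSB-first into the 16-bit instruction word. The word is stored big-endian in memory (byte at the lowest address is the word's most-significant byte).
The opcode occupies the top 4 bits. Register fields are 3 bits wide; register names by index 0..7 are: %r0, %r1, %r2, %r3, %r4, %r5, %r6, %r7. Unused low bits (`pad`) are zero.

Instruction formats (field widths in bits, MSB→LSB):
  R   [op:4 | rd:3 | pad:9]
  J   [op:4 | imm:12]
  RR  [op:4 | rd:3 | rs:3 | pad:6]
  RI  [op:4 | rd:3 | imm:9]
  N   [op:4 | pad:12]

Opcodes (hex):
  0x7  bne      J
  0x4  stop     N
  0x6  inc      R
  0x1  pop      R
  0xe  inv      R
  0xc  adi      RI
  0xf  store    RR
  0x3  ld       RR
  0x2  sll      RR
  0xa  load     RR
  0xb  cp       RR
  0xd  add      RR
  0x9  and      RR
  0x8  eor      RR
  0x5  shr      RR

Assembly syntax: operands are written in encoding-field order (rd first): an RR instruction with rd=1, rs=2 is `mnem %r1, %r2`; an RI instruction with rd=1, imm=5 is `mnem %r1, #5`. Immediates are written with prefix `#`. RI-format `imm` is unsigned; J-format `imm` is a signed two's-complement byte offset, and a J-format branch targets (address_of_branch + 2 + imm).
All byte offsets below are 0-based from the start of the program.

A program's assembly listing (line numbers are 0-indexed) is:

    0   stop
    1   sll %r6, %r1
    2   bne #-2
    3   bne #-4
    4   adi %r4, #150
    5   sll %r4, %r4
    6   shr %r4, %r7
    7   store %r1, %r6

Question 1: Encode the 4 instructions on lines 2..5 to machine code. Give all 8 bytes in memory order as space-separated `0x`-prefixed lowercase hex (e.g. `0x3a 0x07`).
2. bne fields op=0x7:4|imm=-2:12 → word 7ffeh → 7f fe
3. bne fields op=0x7:4|imm=-4:12 → word 7ffch → 7f fc
4. adi fields op=0xc:4|rd=4:3|imm=150:9 → word c896h → c8 96
5. sll fields op=0x2:4|rd=4:3|rs=4:3|pad=0:6 → word 2900h → 29 00

0x7f 0xfe 0x7f 0xfc 0xc8 0x96 0x29 0x00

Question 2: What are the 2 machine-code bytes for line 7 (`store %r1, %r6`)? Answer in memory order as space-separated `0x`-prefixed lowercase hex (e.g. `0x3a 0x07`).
0xf3 0x80

7. store fields op=0xf:4|rd=1:3|rs=6:3|pad=0:6 → word f380h → f3 80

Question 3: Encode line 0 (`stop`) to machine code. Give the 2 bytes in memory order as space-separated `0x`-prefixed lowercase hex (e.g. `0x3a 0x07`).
0x40 0x00

0. stop fields op=0x4:4|pad=0:12 → word 4000h → 40 00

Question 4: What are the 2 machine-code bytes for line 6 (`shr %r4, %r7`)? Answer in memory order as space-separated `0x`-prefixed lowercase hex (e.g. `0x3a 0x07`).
6. shr fields op=0x5:4|rd=4:3|rs=7:3|pad=0:6 → word 59c0h → 59 c0

0x59 0xc0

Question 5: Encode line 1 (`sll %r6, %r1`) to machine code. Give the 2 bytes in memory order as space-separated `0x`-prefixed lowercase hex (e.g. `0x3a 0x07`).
line 1 (sll): pack op=0x2:4|rd=6:3|rs=1:3|pad=0:6 = 0x2c40; big→ 2c 40

0x2c 0x40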